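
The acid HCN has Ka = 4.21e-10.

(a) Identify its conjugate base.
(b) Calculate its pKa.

(a) The conjugate base is formed by removing one H⁺ from HCN, giving CN⁻. (b) pKa = -log(Ka) = -log(4.21e-10) = 9.38.

Conjugate base: CN⁻; pK_a = 9.38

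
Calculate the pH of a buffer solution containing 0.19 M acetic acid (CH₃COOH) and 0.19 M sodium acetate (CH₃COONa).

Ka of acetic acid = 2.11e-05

pKa = -log(2.11e-05) = 4.68. pH = pKa + log([A⁻]/[HA]) = 4.68 + log(0.19/0.19)

pH = 4.68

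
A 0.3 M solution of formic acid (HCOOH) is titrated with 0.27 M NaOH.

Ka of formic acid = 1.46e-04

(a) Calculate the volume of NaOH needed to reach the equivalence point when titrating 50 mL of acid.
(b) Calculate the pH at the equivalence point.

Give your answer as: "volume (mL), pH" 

moles acid = 0.3 × 50/1000 = 0.015 mol; V_base = moles/0.27 × 1000 = 55.6 mL. At equivalence only the conjugate base is present: [A⁻] = 0.015/0.106 = 1.4211e-01 M. Kb = Kw/Ka = 6.85e-11; [OH⁻] = √(Kb × [A⁻]) = 3.1198e-06; pOH = 5.51; pH = 14 - pOH = 8.49.

V = 55.6 mL, pH = 8.49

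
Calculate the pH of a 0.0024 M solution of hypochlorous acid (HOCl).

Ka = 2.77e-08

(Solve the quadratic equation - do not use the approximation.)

x² + Ka×x - Ka×C = 0. Using quadratic formula: [H⁺] = 8.1397e-06

pH = 5.09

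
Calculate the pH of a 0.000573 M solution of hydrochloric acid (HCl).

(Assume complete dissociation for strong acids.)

[H⁺] = 0.000573 M for strong acid. pH = -log[H⁺] = -log(0.000573)

pH = 3.24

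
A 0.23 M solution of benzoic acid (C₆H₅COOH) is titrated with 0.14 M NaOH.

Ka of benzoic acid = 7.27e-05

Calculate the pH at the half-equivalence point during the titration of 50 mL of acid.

At half-equivalence [HA] = [A⁻], so Henderson-Hasselbalch gives pH = pKa = -log(7.27e-05) = 4.14.

pH = pKa = 4.14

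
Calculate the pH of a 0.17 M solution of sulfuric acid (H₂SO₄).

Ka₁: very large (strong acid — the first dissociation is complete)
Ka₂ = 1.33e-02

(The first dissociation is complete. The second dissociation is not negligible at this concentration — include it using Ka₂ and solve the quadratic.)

First dissociation is complete: [H⁺]₀ = [HSO₄⁻]₀ = C = 0.17 M. Second dissociation HSO₄⁻ ⇌ H⁺ + SO₄²⁻: let x = [SO₄²⁻]. Ka₂ = (C + x)·x / (C − x) = 1.33e-02 → x² + (C + Ka₂)·x − Ka₂·C = 0 → x² + 0.18330·x − 2.261e-03 = 0. x = (−0.18330 + √(0.18330² + 4 × 2.261e-03)) / 2 = 1.1601e-02 M. [H⁺] = C + x = 0.17 + 1.1601e-02 = 1.8160e-01 M. pH = -log(1.8160e-01) = 0.74.

pH = 0.74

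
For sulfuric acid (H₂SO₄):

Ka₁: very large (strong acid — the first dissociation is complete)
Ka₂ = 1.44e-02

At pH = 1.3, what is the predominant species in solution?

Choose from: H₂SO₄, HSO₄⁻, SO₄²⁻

The first dissociation is complete, so H₂SO₄ itself is never the predominant species in water; pKa₂ = -log(1.44e-02) = 1.84. For a polyprotic acid the predominant species crosses at each pKa: below pKa_n the protonated form dominates, above it the deprotonated form does. At pH = 1.3, the predominant species is HSO₄⁻.

HSO₄⁻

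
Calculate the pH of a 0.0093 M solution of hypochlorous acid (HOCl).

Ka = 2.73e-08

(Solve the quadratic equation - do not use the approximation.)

x² + Ka×x - Ka×C = 0. Using quadratic formula: [H⁺] = 1.5920e-05

pH = 4.80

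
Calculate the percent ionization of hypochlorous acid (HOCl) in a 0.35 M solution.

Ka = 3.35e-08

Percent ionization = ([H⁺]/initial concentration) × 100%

Using Ka equilibrium: x² + Ka×x - Ka×C = 0. Solving: [H⁺] = 1.0827e-04. Percent = (1.0827e-04/0.35) × 100

Percent ionization = 0.0309%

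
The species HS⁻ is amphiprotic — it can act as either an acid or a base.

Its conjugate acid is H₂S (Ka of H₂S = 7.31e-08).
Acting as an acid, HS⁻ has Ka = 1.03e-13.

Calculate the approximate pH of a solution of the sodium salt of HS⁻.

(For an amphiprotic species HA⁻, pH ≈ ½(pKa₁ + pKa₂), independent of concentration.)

pKa₁ = -log(7.31e-08) = 7.14; pKa₂ = -log(1.03e-13) = 12.99. For an amphiprotic species, pH ≈ ½(pKa₁ + pKa₂) = ½(7.14 + 12.99) = 10.06.

pH = 10.06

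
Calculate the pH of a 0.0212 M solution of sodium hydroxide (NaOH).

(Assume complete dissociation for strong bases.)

[OH⁻] = 0.0212 M for strong base. pOH = -log[OH⁻] = 1.67, pH = 14 - pOH

pH = 12.33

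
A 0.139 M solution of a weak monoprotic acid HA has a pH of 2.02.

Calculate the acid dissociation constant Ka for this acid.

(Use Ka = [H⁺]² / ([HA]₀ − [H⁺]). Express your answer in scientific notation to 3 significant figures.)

[H⁺] = 10^(−pH) = 10^(−2.02) = 9.550e-03 M. For HA ⇌ H⁺ + A⁻, Ka = [H⁺][A⁻]/[HA] = [H⁺]² / ([HA]₀ − [H⁺]) = (9.550e-03)² / (0.139 − 9.550e-03) = 7.05e-04.

K_a = 7.05e-04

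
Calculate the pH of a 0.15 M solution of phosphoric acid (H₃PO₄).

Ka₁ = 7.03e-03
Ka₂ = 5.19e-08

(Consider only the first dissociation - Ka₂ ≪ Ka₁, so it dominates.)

First dissociation dominates. From Ka₁ = [H⁺][HA⁻]/[H₂A], x² + Ka₁·x − Ka₁·C = 0 with C = 0.15 M and Ka₁ = 7.03e-03. Solving: [H⁺] = (−Ka₁ + √(Ka₁² + 4·Ka₁·C)) / 2 = 2.9148e-02 M. pH = -log(2.9148e-02) = 1.54.

pH = 1.54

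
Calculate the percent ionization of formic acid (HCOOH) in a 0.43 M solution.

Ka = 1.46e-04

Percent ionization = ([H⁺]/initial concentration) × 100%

Using Ka equilibrium: x² + Ka×x - Ka×C = 0. Solving: [H⁺] = 7.8507e-03. Percent = (7.8507e-03/0.43) × 100

Percent ionization = 1.83%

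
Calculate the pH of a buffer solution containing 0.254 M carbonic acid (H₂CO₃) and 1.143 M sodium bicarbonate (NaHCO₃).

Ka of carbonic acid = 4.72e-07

pKa = -log(4.72e-07) = 6.33. pH = pKa + log([A⁻]/[HA]) = 6.33 + log(1.143/0.254)

pH = 6.98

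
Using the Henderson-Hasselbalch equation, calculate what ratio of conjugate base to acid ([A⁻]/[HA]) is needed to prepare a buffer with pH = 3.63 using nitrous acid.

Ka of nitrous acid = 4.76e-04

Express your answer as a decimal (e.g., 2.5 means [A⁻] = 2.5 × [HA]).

pKa = -log(4.76e-04) = 3.3224. pH = pKa + log([A⁻]/[HA]), so log([A⁻]/[HA]) = pH − pKa = 3.63 − 3.3224 = 0.3076. [A⁻]/[HA] = 10^(0.3076) = 2.03

[A⁻]/[HA] = 2.03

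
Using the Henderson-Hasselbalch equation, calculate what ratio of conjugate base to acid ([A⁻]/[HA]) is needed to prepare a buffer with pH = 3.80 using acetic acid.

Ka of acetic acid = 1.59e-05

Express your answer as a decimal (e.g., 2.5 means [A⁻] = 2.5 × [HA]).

pKa = -log(1.59e-05) = 4.7986. pH = pKa + log([A⁻]/[HA]), so log([A⁻]/[HA]) = pH − pKa = 3.80 − 4.7986 = -0.9986. [A⁻]/[HA] = 10^(-0.9986) = 0.100

[A⁻]/[HA] = 0.100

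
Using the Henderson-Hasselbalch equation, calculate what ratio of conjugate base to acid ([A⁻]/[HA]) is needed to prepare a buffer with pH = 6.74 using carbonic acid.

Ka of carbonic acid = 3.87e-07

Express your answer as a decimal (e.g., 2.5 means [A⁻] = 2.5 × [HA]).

pKa = -log(3.87e-07) = 6.4123. pH = pKa + log([A⁻]/[HA]), so log([A⁻]/[HA]) = pH − pKa = 6.74 − 6.4123 = 0.3277. [A⁻]/[HA] = 10^(0.3277) = 2.13

[A⁻]/[HA] = 2.13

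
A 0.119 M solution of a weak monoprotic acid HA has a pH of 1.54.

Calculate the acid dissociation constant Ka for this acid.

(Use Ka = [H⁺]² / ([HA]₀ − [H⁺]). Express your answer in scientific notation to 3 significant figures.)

[H⁺] = 10^(−pH) = 10^(−1.54) = 2.884e-02 M. For HA ⇌ H⁺ + A⁻, Ka = [H⁺][A⁻]/[HA] = [H⁺]² / ([HA]₀ − [H⁺]) = (2.884e-02)² / (0.119 − 2.884e-02) = 9.23e-03.

K_a = 9.23e-03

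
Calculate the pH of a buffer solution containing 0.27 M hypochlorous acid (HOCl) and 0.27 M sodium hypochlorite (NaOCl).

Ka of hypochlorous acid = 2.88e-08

pKa = -log(2.88e-08) = 7.54. pH = pKa + log([A⁻]/[HA]) = 7.54 + log(0.27/0.27)

pH = 7.54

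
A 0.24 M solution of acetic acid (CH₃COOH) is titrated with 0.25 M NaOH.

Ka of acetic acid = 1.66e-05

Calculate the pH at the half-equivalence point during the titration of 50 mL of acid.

At half-equivalence [HA] = [A⁻], so Henderson-Hasselbalch gives pH = pKa = -log(1.66e-05) = 4.78.

pH = pKa = 4.78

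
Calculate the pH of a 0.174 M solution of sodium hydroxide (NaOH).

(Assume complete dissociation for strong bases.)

[OH⁻] = 0.174 M for strong base. pOH = -log[OH⁻] = 0.76, pH = 14 - pOH

pH = 13.24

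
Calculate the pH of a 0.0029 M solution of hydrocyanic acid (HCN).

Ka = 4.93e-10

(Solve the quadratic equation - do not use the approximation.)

x² + Ka×x - Ka×C = 0. Using quadratic formula: [H⁺] = 1.1955e-06

pH = 5.92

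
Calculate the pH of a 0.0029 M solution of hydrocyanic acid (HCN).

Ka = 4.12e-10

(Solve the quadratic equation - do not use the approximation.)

x² + Ka×x - Ka×C = 0. Using quadratic formula: [H⁺] = 1.0929e-06

pH = 5.96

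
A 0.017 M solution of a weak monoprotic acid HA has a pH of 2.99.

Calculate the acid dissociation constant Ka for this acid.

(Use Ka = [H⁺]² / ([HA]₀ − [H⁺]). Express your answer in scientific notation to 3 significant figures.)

[H⁺] = 10^(−pH) = 10^(−2.99) = 1.023e-03 M. For HA ⇌ H⁺ + A⁻, Ka = [H⁺][A⁻]/[HA] = [H⁺]² / ([HA]₀ − [H⁺]) = (1.023e-03)² / (0.017 − 1.023e-03) = 6.55e-05.

K_a = 6.55e-05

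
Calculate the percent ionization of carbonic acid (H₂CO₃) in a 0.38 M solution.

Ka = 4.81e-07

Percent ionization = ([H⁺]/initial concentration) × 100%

Using Ka equilibrium: x² + Ka×x - Ka×C = 0. Solving: [H⁺] = 4.2729e-04. Percent = (4.2729e-04/0.38) × 100

Percent ionization = 0.112%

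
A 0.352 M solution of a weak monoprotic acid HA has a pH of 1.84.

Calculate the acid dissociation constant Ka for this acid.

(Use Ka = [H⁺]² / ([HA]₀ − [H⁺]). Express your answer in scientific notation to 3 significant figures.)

[H⁺] = 10^(−pH) = 10^(−1.84) = 1.445e-02 M. For HA ⇌ H⁺ + A⁻, Ka = [H⁺][A⁻]/[HA] = [H⁺]² / ([HA]₀ − [H⁺]) = (1.445e-02)² / (0.352 − 1.445e-02) = 6.19e-04.

K_a = 6.19e-04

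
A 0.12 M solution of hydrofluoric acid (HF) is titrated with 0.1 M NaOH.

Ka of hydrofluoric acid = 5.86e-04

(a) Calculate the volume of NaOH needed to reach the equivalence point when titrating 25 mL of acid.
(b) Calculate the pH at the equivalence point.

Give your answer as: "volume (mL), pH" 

moles acid = 0.12 × 25/1000 = 0.003 mol; V_base = moles/0.1 × 1000 = 30.0 mL. At equivalence only the conjugate base is present: [A⁻] = 0.003/0.055 = 5.4545e-02 M. Kb = Kw/Ka = 1.71e-11; [OH⁻] = √(Kb × [A⁻]) = 9.6478e-07; pOH = 6.02; pH = 14 - pOH = 7.98.

V = 30.0 mL, pH = 7.98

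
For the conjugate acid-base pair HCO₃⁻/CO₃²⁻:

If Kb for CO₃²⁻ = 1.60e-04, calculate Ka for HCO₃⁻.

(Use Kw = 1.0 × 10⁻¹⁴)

For a conjugate pair Ka × Kb = Kw, so Ka = Kw/Kb = 1.0 × 10⁻¹⁴ / 1.60e-04 = 6.25e-11.

K_a = 6.25e-11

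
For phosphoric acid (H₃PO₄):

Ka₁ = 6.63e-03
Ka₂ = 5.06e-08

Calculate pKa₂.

pKa₂ = -log(Ka₂) = -log(5.06e-08) = 7.30.

pK_{a2} = 7.30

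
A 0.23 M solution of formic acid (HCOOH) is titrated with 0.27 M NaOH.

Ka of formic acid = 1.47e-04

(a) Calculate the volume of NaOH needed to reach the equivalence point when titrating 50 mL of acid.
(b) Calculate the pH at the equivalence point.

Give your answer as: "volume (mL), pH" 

moles acid = 0.23 × 50/1000 = 0.0115 mol; V_base = moles/0.27 × 1000 = 42.6 mL. At equivalence only the conjugate base is present: [A⁻] = 0.0115/0.093 = 1.2420e-01 M. Kb = Kw/Ka = 6.80e-11; [OH⁻] = √(Kb × [A⁻]) = 2.9067e-06; pOH = 5.54; pH = 14 - pOH = 8.46.

V = 42.6 mL, pH = 8.46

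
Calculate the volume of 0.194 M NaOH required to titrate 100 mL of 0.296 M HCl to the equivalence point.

At equivalence: moles acid = moles base. moles HCl = 0.296 × 100/1000 = 0.0296 mol. V_base = moles / 0.194 × 1000 = 152.6 mL.

V_{base} = 152.6 mL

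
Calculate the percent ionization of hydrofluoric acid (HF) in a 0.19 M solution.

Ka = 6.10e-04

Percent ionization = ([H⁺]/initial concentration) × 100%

Using Ka equilibrium: x² + Ka×x - Ka×C = 0. Solving: [H⁺] = 1.0465e-02. Percent = (1.0465e-02/0.19) × 100

Percent ionization = 5.51%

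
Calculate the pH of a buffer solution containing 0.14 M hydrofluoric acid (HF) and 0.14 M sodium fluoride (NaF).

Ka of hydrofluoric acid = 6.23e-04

pKa = -log(6.23e-04) = 3.21. pH = pKa + log([A⁻]/[HA]) = 3.21 + log(0.14/0.14)

pH = 3.21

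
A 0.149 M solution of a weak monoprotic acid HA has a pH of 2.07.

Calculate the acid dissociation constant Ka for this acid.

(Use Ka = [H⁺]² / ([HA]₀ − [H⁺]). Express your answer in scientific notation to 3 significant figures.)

[H⁺] = 10^(−pH) = 10^(−2.07) = 8.511e-03 M. For HA ⇌ H⁺ + A⁻, Ka = [H⁺][A⁻]/[HA] = [H⁺]² / ([HA]₀ − [H⁺]) = (8.511e-03)² / (0.149 − 8.511e-03) = 5.16e-04.

K_a = 5.16e-04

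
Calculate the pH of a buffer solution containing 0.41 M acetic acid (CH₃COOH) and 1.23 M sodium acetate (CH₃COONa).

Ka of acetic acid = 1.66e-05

pKa = -log(1.66e-05) = 4.78. pH = pKa + log([A⁻]/[HA]) = 4.78 + log(1.23/0.41)

pH = 5.26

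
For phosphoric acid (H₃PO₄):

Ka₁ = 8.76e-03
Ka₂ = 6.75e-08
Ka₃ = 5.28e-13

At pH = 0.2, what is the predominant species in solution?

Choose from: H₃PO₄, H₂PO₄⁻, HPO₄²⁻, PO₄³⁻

pKa₁ = 2.06, pKa₂ = 7.17, pKa₃ = 12.28. For a polyprotic acid the predominant species crosses at each pKa: below pKa_n the protonated form dominates, above it the deprotonated form does. At pH = 0.2, the predominant species is H₃PO₄.

H₃PO₄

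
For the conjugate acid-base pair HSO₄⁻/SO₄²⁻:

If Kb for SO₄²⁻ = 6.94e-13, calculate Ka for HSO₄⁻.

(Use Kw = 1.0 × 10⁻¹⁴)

For a conjugate pair Ka × Kb = Kw, so Ka = Kw/Kb = 1.0 × 10⁻¹⁴ / 6.94e-13 = 1.44e-02.

K_a = 1.44e-02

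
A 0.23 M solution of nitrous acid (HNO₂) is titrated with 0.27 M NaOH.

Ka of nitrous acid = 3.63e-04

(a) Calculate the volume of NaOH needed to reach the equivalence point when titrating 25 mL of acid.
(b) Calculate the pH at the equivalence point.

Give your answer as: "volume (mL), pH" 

moles acid = 0.23 × 25/1000 = 0.00575 mol; V_base = moles/0.27 × 1000 = 21.3 mL. At equivalence only the conjugate base is present: [A⁻] = 0.00575/0.046 = 1.2420e-01 M. Kb = Kw/Ka = 2.75e-11; [OH⁻] = √(Kb × [A⁻]) = 1.8497e-06; pOH = 5.73; pH = 14 - pOH = 8.27.

V = 21.3 mL, pH = 8.27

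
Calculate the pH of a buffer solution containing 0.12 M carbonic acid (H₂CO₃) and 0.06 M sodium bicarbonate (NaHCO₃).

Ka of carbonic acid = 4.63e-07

pKa = -log(4.63e-07) = 6.33. pH = pKa + log([A⁻]/[HA]) = 6.33 + log(0.06/0.12)

pH = 6.03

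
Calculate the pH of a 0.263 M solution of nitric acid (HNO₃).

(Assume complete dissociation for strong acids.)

[H⁺] = 0.263 M for strong acid. pH = -log[H⁺] = -log(0.263)

pH = 0.58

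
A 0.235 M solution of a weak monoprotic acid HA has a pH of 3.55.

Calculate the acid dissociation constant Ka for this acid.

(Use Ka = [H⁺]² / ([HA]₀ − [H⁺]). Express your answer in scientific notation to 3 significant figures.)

[H⁺] = 10^(−pH) = 10^(−3.55) = 2.818e-04 M. For HA ⇌ H⁺ + A⁻, Ka = [H⁺][A⁻]/[HA] = [H⁺]² / ([HA]₀ − [H⁺]) = (2.818e-04)² / (0.235 − 2.818e-04) = 3.38e-07.

K_a = 3.38e-07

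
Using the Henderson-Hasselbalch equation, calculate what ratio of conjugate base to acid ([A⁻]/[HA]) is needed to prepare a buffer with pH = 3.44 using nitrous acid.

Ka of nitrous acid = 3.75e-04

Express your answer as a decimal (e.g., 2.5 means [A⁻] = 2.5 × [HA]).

pKa = -log(3.75e-04) = 3.4260. pH = pKa + log([A⁻]/[HA]), so log([A⁻]/[HA]) = pH − pKa = 3.44 − 3.4260 = 0.0140. [A⁻]/[HA] = 10^(0.0140) = 1.03

[A⁻]/[HA] = 1.03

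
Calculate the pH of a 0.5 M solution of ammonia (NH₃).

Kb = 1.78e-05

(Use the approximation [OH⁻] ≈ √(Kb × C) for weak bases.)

[OH⁻] = √(Kb × C) = √(1.78e-05 × 0.5) = 2.9833e-03. pOH = 2.53, pH = 14 - pOH

pH = 11.47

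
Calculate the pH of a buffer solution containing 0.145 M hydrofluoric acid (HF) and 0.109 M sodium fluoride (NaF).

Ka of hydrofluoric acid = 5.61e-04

pKa = -log(5.61e-04) = 3.25. pH = pKa + log([A⁻]/[HA]) = 3.25 + log(0.109/0.145)

pH = 3.13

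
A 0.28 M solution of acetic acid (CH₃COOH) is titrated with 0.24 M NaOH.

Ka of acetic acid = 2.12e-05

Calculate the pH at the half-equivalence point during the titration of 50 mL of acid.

At half-equivalence [HA] = [A⁻], so Henderson-Hasselbalch gives pH = pKa = -log(2.12e-05) = 4.67.

pH = pKa = 4.67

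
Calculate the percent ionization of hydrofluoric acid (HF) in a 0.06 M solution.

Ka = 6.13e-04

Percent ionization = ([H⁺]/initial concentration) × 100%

Using Ka equilibrium: x² + Ka×x - Ka×C = 0. Solving: [H⁺] = 5.7659e-03. Percent = (5.7659e-03/0.06) × 100

Percent ionization = 9.61%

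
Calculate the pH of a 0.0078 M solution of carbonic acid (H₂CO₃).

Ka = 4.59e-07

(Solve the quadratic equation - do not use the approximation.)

x² + Ka×x - Ka×C = 0. Using quadratic formula: [H⁺] = 5.9606e-05

pH = 4.22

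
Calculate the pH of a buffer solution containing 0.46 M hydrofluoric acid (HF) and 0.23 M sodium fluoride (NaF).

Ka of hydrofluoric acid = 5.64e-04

pKa = -log(5.64e-04) = 3.25. pH = pKa + log([A⁻]/[HA]) = 3.25 + log(0.23/0.46)

pH = 2.95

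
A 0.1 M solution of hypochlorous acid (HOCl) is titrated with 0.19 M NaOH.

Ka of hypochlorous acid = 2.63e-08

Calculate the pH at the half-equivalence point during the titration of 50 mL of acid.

At half-equivalence [HA] = [A⁻], so Henderson-Hasselbalch gives pH = pKa = -log(2.63e-08) = 7.58.

pH = pKa = 7.58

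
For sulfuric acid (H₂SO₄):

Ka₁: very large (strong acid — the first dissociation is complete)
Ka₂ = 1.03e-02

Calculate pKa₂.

pKa₂ = -log(Ka₂) = -log(1.03e-02) = 1.99.

pK_{a2} = 1.99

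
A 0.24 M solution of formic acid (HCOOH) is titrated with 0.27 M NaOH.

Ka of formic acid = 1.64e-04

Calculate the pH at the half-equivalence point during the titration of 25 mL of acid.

At half-equivalence [HA] = [A⁻], so Henderson-Hasselbalch gives pH = pKa = -log(1.64e-04) = 3.79.

pH = pKa = 3.79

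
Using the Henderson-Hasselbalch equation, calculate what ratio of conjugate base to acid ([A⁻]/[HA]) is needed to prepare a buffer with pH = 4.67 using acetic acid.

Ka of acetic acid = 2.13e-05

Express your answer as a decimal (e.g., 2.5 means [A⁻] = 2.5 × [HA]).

pKa = -log(2.13e-05) = 4.6716. pH = pKa + log([A⁻]/[HA]), so log([A⁻]/[HA]) = pH − pKa = 4.67 − 4.6716 = -0.0016. [A⁻]/[HA] = 10^(-0.0016) = 0.996

[A⁻]/[HA] = 0.996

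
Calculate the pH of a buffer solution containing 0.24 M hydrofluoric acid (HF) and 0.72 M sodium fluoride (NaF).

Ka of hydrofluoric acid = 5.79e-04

pKa = -log(5.79e-04) = 3.24. pH = pKa + log([A⁻]/[HA]) = 3.24 + log(0.72/0.24)

pH = 3.71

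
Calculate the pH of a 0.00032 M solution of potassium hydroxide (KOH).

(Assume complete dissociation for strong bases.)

[OH⁻] = 0.00032 M for strong base. pOH = -log[OH⁻] = 3.49, pH = 14 - pOH

pH = 10.51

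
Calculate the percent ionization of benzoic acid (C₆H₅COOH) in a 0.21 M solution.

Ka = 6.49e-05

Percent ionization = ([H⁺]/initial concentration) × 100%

Using Ka equilibrium: x² + Ka×x - Ka×C = 0. Solving: [H⁺] = 3.6594e-03. Percent = (3.6594e-03/0.21) × 100

Percent ionization = 1.74%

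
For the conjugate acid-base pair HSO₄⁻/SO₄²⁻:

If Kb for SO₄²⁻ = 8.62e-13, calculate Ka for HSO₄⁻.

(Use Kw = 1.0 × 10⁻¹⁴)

For a conjugate pair Ka × Kb = Kw, so Ka = Kw/Kb = 1.0 × 10⁻¹⁴ / 8.62e-13 = 1.16e-02.

K_a = 1.16e-02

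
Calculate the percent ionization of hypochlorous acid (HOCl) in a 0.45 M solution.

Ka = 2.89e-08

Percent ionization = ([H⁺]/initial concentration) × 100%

Using Ka equilibrium: x² + Ka×x - Ka×C = 0. Solving: [H⁺] = 1.1403e-04. Percent = (1.1403e-04/0.45) × 100

Percent ionization = 0.0253%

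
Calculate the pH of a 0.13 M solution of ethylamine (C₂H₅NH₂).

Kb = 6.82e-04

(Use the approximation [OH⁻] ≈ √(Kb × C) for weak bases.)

[OH⁻] = √(Kb × C) = √(6.82e-04 × 0.13) = 9.4159e-03. pOH = 2.03, pH = 14 - pOH

pH = 11.97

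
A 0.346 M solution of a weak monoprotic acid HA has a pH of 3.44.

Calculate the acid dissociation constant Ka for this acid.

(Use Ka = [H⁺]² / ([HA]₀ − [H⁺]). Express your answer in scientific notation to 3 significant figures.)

[H⁺] = 10^(−pH) = 10^(−3.44) = 3.631e-04 M. For HA ⇌ H⁺ + A⁻, Ka = [H⁺][A⁻]/[HA] = [H⁺]² / ([HA]₀ − [H⁺]) = (3.631e-04)² / (0.346 − 3.631e-04) = 3.81e-07.

K_a = 3.81e-07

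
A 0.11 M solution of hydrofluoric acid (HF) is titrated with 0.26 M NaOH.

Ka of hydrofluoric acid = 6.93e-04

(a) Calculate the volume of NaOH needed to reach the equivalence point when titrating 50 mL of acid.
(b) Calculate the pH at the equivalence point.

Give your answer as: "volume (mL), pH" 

moles acid = 0.11 × 50/1000 = 0.0055 mol; V_base = moles/0.26 × 1000 = 21.2 mL. At equivalence only the conjugate base is present: [A⁻] = 0.0055/0.071 = 7.7297e-02 M. Kb = Kw/Ka = 1.44e-11; [OH⁻] = √(Kb × [A⁻]) = 1.0561e-06; pOH = 5.98; pH = 14 - pOH = 8.02.

V = 21.2 mL, pH = 8.02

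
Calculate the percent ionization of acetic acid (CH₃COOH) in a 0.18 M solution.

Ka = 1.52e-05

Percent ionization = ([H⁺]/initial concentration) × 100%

Using Ka equilibrium: x² + Ka×x - Ka×C = 0. Solving: [H⁺] = 1.6465e-03. Percent = (1.6465e-03/0.18) × 100

Percent ionization = 0.915%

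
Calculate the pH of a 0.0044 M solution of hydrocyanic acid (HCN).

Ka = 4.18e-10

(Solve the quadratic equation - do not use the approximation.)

x² + Ka×x - Ka×C = 0. Using quadratic formula: [H⁺] = 1.3560e-06

pH = 5.87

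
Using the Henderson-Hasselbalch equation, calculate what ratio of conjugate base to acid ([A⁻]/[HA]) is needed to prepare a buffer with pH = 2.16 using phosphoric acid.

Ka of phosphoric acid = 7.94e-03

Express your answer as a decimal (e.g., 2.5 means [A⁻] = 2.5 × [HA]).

pKa = -log(7.94e-03) = 2.1002. pH = pKa + log([A⁻]/[HA]), so log([A⁻]/[HA]) = pH − pKa = 2.16 − 2.1002 = 0.0598. [A⁻]/[HA] = 10^(0.0598) = 1.15

[A⁻]/[HA] = 1.15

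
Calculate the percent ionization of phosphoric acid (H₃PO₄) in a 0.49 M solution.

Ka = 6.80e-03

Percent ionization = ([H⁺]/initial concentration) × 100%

Using Ka equilibrium: x² + Ka×x - Ka×C = 0. Solving: [H⁺] = 5.4424e-02. Percent = (5.4424e-02/0.49) × 100

Percent ionization = 11.1%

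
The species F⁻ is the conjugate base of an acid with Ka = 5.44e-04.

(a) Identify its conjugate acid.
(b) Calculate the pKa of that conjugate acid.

(a) The conjugate acid is formed by adding one H⁺ to F⁻, giving HF. (b) pKa = -log(Ka) = -log(5.44e-04) = 3.26.

Conjugate acid: HF; pK_a = 3.26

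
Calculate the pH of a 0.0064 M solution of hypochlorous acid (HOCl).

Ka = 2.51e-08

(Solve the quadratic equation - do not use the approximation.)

x² + Ka×x - Ka×C = 0. Using quadratic formula: [H⁺] = 1.2662e-05

pH = 4.90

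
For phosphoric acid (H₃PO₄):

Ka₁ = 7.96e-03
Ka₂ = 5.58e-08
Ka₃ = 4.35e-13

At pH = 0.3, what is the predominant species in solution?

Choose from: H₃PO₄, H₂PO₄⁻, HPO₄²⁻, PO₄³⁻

pKa₁ = 2.10, pKa₂ = 7.25, pKa₃ = 12.36. For a polyprotic acid the predominant species crosses at each pKa: below pKa_n the protonated form dominates, above it the deprotonated form does. At pH = 0.3, the predominant species is H₃PO₄.

H₃PO₄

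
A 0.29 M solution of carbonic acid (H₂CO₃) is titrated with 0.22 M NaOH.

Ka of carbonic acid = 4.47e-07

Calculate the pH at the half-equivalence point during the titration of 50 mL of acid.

At half-equivalence [HA] = [A⁻], so Henderson-Hasselbalch gives pH = pKa = -log(4.47e-07) = 6.35.

pH = pKa = 6.35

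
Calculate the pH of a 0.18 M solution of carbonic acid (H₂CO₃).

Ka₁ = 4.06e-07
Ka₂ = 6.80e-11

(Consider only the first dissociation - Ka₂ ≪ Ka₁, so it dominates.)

First dissociation dominates. From Ka₁ = [H⁺][HA⁻]/[H₂A], x² + Ka₁·x − Ka₁·C = 0 with C = 0.18 M and Ka₁ = 4.06e-07. Solving: [H⁺] = (−Ka₁ + √(Ka₁² + 4·Ka₁·C)) / 2 = 2.7013e-04 M. pH = -log(2.7013e-04) = 3.57.

pH = 3.57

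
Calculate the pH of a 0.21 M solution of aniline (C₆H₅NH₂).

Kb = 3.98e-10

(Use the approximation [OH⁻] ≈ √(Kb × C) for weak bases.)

[OH⁻] = √(Kb × C) = √(3.98e-10 × 0.21) = 9.1422e-06. pOH = 5.04, pH = 14 - pOH

pH = 8.96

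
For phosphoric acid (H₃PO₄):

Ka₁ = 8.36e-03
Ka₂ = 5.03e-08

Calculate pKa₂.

pKa₂ = -log(Ka₂) = -log(5.03e-08) = 7.30.

pK_{a2} = 7.30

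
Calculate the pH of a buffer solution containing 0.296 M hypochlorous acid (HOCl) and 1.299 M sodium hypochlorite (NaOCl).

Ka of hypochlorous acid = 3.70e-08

pKa = -log(3.70e-08) = 7.43. pH = pKa + log([A⁻]/[HA]) = 7.43 + log(1.299/0.296)

pH = 8.07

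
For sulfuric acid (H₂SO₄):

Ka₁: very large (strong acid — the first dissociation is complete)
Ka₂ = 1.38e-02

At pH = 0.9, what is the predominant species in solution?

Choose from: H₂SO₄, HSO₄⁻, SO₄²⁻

The first dissociation is complete, so H₂SO₄ itself is never the predominant species in water; pKa₂ = -log(1.38e-02) = 1.86. For a polyprotic acid the predominant species crosses at each pKa: below pKa_n the protonated form dominates, above it the deprotonated form does. At pH = 0.9, the predominant species is HSO₄⁻.

HSO₄⁻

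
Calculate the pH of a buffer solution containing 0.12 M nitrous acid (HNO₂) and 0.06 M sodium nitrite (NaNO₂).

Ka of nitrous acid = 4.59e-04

pKa = -log(4.59e-04) = 3.34. pH = pKa + log([A⁻]/[HA]) = 3.34 + log(0.06/0.12)

pH = 3.04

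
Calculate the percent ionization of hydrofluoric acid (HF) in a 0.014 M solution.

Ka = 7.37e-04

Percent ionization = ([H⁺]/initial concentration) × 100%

Using Ka equilibrium: x² + Ka×x - Ka×C = 0. Solving: [H⁺] = 2.8647e-03. Percent = (2.8647e-03/0.014) × 100

Percent ionization = 20.5%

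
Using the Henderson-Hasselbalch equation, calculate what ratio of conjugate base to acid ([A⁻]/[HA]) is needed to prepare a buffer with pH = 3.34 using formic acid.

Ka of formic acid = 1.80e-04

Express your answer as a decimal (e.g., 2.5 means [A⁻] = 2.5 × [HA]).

pKa = -log(1.80e-04) = 3.7447. pH = pKa + log([A⁻]/[HA]), so log([A⁻]/[HA]) = pH − pKa = 3.34 − 3.7447 = -0.4047. [A⁻]/[HA] = 10^(-0.4047) = 0.394

[A⁻]/[HA] = 0.394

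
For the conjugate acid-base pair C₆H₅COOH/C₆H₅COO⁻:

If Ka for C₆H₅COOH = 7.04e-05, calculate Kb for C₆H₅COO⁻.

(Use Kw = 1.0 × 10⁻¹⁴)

For a conjugate pair Ka × Kb = Kw, so Kb = Kw/Ka = 1.0 × 10⁻¹⁴ / 7.04e-05 = 1.42e-10.

K_b = 1.42e-10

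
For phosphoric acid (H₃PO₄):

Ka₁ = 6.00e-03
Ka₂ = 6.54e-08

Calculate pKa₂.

pKa₂ = -log(Ka₂) = -log(6.54e-08) = 7.18.

pK_{a2} = 7.18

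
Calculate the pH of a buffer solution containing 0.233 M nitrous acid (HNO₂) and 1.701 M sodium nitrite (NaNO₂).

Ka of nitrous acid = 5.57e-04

pKa = -log(5.57e-04) = 3.25. pH = pKa + log([A⁻]/[HA]) = 3.25 + log(1.701/0.233)

pH = 4.12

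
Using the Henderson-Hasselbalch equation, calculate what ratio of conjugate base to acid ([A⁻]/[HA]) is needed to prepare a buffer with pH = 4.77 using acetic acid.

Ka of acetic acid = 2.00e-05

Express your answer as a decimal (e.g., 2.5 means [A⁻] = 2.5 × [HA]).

pKa = -log(2.00e-05) = 4.6990. pH = pKa + log([A⁻]/[HA]), so log([A⁻]/[HA]) = pH − pKa = 4.77 − 4.6990 = 0.0710. [A⁻]/[HA] = 10^(0.0710) = 1.18

[A⁻]/[HA] = 1.18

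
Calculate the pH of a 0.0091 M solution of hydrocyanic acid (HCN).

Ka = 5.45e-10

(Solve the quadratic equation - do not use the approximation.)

x² + Ka×x - Ka×C = 0. Using quadratic formula: [H⁺] = 2.2267e-06

pH = 5.65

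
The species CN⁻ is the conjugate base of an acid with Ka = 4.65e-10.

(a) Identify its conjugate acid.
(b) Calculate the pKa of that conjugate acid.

(a) The conjugate acid is formed by adding one H⁺ to CN⁻, giving HCN. (b) pKa = -log(Ka) = -log(4.65e-10) = 9.33.

Conjugate acid: HCN; pK_a = 9.33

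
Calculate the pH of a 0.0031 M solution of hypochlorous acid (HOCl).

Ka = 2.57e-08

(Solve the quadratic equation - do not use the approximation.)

x² + Ka×x - Ka×C = 0. Using quadratic formula: [H⁺] = 8.9130e-06

pH = 5.05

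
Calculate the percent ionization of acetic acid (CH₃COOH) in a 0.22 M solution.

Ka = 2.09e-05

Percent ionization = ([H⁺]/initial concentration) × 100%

Using Ka equilibrium: x² + Ka×x - Ka×C = 0. Solving: [H⁺] = 2.1339e-03. Percent = (2.1339e-03/0.22) × 100

Percent ionization = 0.97%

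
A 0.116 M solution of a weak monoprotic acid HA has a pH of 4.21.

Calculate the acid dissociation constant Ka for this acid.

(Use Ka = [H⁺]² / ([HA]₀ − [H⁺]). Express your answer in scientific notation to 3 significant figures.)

[H⁺] = 10^(−pH) = 10^(−4.21) = 6.166e-05 M. For HA ⇌ H⁺ + A⁻, Ka = [H⁺][A⁻]/[HA] = [H⁺]² / ([HA]₀ − [H⁺]) = (6.166e-05)² / (0.116 − 6.166e-05) = 3.28e-08.

K_a = 3.28e-08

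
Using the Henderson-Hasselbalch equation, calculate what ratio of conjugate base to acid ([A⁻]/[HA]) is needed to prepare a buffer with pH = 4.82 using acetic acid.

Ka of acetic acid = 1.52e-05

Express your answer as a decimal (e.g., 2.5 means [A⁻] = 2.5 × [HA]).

pKa = -log(1.52e-05) = 4.8182. pH = pKa + log([A⁻]/[HA]), so log([A⁻]/[HA]) = pH − pKa = 4.82 − 4.8182 = 0.0018. [A⁻]/[HA] = 10^(0.0018) = 1.00

[A⁻]/[HA] = 1.00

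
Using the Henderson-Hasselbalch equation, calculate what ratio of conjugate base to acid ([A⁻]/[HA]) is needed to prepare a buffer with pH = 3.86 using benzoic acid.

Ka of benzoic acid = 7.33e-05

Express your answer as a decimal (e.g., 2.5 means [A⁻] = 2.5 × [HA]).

pKa = -log(7.33e-05) = 4.1349. pH = pKa + log([A⁻]/[HA]), so log([A⁻]/[HA]) = pH − pKa = 3.86 − 4.1349 = -0.2749. [A⁻]/[HA] = 10^(-0.2749) = 0.531

[A⁻]/[HA] = 0.531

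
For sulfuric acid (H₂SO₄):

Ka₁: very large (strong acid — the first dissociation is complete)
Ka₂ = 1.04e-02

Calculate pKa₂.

pKa₂ = -log(Ka₂) = -log(1.04e-02) = 1.98.

pK_{a2} = 1.98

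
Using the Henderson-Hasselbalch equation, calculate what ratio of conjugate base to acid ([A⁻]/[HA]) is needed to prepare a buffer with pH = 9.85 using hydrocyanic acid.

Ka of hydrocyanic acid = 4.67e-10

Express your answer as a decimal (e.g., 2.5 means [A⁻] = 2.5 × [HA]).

pKa = -log(4.67e-10) = 9.3307. pH = pKa + log([A⁻]/[HA]), so log([A⁻]/[HA]) = pH − pKa = 9.85 − 9.3307 = 0.5193. [A⁻]/[HA] = 10^(0.5193) = 3.31

[A⁻]/[HA] = 3.31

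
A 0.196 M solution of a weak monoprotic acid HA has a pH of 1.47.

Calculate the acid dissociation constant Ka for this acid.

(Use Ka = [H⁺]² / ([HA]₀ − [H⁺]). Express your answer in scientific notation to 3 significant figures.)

[H⁺] = 10^(−pH) = 10^(−1.47) = 3.388e-02 M. For HA ⇌ H⁺ + A⁻, Ka = [H⁺][A⁻]/[HA] = [H⁺]² / ([HA]₀ − [H⁺]) = (3.388e-02)² / (0.196 − 3.388e-02) = 7.08e-03.

K_a = 7.08e-03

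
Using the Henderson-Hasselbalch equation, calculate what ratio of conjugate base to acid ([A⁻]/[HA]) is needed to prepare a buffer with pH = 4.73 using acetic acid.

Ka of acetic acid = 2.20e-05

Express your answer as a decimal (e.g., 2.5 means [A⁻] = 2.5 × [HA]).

pKa = -log(2.20e-05) = 4.6576. pH = pKa + log([A⁻]/[HA]), so log([A⁻]/[HA]) = pH − pKa = 4.73 − 4.6576 = 0.0724. [A⁻]/[HA] = 10^(0.0724) = 1.18

[A⁻]/[HA] = 1.18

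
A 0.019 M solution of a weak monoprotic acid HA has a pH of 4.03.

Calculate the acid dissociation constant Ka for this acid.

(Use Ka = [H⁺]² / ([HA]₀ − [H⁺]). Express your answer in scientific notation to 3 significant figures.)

[H⁺] = 10^(−pH) = 10^(−4.03) = 9.333e-05 M. For HA ⇌ H⁺ + A⁻, Ka = [H⁺][A⁻]/[HA] = [H⁺]² / ([HA]₀ − [H⁺]) = (9.333e-05)² / (0.019 − 9.333e-05) = 4.61e-07.

K_a = 4.61e-07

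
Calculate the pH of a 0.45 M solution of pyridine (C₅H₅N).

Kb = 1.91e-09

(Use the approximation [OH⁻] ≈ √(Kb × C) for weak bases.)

[OH⁻] = √(Kb × C) = √(1.91e-09 × 0.45) = 2.9317e-05. pOH = 4.53, pH = 14 - pOH

pH = 9.47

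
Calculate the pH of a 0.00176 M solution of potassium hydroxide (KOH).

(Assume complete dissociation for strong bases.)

[OH⁻] = 0.00176 M for strong base. pOH = -log[OH⁻] = 2.75, pH = 14 - pOH

pH = 11.25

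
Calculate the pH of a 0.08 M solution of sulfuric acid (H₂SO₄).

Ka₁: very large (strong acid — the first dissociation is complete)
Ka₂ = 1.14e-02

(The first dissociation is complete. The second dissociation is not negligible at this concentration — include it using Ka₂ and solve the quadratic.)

First dissociation is complete: [H⁺]₀ = [HSO₄⁻]₀ = C = 0.08 M. Second dissociation HSO₄⁻ ⇌ H⁺ + SO₄²⁻: let x = [SO₄²⁻]. Ka₂ = (C + x)·x / (C − x) = 1.14e-02 → x² + (C + Ka₂)·x − Ka₂·C = 0 → x² + 0.09140·x − 9.120e-04 = 0. x = (−0.09140 + √(0.09140² + 4 × 9.120e-04)) / 2 = 9.0767e-03 M. [H⁺] = C + x = 0.08 + 9.0767e-03 = 8.9077e-02 M. pH = -log(8.9077e-02) = 1.05.

pH = 1.05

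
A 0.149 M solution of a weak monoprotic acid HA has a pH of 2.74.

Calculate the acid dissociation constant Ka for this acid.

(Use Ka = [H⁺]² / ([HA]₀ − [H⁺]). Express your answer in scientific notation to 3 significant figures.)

[H⁺] = 10^(−pH) = 10^(−2.74) = 1.820e-03 M. For HA ⇌ H⁺ + A⁻, Ka = [H⁺][A⁻]/[HA] = [H⁺]² / ([HA]₀ − [H⁺]) = (1.820e-03)² / (0.149 − 1.820e-03) = 2.25e-05.

K_a = 2.25e-05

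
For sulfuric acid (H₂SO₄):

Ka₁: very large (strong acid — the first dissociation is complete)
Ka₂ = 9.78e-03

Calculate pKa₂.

pKa₂ = -log(Ka₂) = -log(9.78e-03) = 2.01.

pK_{a2} = 2.01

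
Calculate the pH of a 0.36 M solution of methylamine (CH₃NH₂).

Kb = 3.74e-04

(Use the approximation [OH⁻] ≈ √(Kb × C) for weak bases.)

[OH⁻] = √(Kb × C) = √(3.74e-04 × 0.36) = 1.1603e-02. pOH = 1.94, pH = 14 - pOH

pH = 12.06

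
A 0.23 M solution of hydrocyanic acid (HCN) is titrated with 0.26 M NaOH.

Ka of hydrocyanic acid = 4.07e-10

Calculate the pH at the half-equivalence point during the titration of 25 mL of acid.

At half-equivalence [HA] = [A⁻], so Henderson-Hasselbalch gives pH = pKa = -log(4.07e-10) = 9.39.

pH = pKa = 9.39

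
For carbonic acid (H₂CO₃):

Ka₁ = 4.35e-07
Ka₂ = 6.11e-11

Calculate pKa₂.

pKa₂ = -log(Ka₂) = -log(6.11e-11) = 10.21.

pK_{a2} = 10.21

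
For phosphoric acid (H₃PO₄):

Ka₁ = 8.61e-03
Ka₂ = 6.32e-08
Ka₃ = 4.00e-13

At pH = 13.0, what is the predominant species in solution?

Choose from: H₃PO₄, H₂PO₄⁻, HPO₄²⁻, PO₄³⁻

pKa₁ = 2.06, pKa₂ = 7.20, pKa₃ = 12.40. For a polyprotic acid the predominant species crosses at each pKa: below pKa_n the protonated form dominates, above it the deprotonated form does. At pH = 13.0, the predominant species is PO₄³⁻.

PO₄³⁻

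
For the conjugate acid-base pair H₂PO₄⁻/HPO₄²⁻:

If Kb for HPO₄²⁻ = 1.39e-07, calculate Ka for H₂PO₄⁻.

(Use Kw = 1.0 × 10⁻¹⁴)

For a conjugate pair Ka × Kb = Kw, so Ka = Kw/Kb = 1.0 × 10⁻¹⁴ / 1.39e-07 = 7.19e-08.

K_a = 7.19e-08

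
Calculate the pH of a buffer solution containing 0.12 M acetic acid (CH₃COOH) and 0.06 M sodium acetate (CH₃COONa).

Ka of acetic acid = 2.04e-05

pKa = -log(2.04e-05) = 4.69. pH = pKa + log([A⁻]/[HA]) = 4.69 + log(0.06/0.12)

pH = 4.39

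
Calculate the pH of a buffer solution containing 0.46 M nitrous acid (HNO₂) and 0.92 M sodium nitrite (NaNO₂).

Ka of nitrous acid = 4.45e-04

pKa = -log(4.45e-04) = 3.35. pH = pKa + log([A⁻]/[HA]) = 3.35 + log(0.92/0.46)

pH = 3.65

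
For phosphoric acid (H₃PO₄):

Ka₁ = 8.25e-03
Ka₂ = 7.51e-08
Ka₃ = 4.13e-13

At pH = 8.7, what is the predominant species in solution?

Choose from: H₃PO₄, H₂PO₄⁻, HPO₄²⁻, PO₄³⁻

pKa₁ = 2.08, pKa₂ = 7.12, pKa₃ = 12.38. For a polyprotic acid the predominant species crosses at each pKa: below pKa_n the protonated form dominates, above it the deprotonated form does. At pH = 8.7, the predominant species is HPO₄²⁻.

HPO₄²⁻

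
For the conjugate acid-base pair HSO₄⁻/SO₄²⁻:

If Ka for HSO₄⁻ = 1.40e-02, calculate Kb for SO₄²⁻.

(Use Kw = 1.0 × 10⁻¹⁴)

For a conjugate pair Ka × Kb = Kw, so Kb = Kw/Ka = 1.0 × 10⁻¹⁴ / 1.40e-02 = 7.14e-13.

K_b = 7.14e-13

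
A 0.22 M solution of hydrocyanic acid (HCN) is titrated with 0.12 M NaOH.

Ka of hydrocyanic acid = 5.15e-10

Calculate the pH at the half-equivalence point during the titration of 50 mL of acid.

At half-equivalence [HA] = [A⁻], so Henderson-Hasselbalch gives pH = pKa = -log(5.15e-10) = 9.29.

pH = pKa = 9.29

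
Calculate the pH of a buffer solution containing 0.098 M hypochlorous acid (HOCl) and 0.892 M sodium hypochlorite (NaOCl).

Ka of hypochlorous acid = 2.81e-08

pKa = -log(2.81e-08) = 7.55. pH = pKa + log([A⁻]/[HA]) = 7.55 + log(0.892/0.098)

pH = 8.51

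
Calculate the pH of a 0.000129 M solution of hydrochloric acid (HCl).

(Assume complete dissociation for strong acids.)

[H⁺] = 0.000129 M for strong acid. pH = -log[H⁺] = -log(0.000129)

pH = 3.89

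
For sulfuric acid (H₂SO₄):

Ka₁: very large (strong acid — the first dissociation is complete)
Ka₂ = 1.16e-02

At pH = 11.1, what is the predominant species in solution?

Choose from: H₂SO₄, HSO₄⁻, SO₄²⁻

The first dissociation is complete, so H₂SO₄ itself is never the predominant species in water; pKa₂ = -log(1.16e-02) = 1.94. For a polyprotic acid the predominant species crosses at each pKa: below pKa_n the protonated form dominates, above it the deprotonated form does. At pH = 11.1, the predominant species is SO₄²⁻.

SO₄²⁻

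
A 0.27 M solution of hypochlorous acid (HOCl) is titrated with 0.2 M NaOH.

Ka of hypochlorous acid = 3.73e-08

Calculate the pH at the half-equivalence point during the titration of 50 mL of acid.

At half-equivalence [HA] = [A⁻], so Henderson-Hasselbalch gives pH = pKa = -log(3.73e-08) = 7.43.

pH = pKa = 7.43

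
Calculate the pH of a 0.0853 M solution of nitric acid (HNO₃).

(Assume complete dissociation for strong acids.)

[H⁺] = 0.0853 M for strong acid. pH = -log[H⁺] = -log(0.0853)

pH = 1.07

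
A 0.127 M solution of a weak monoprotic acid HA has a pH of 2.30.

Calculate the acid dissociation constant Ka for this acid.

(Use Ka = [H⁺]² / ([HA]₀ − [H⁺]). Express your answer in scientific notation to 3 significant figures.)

[H⁺] = 10^(−pH) = 10^(−2.30) = 5.012e-03 M. For HA ⇌ H⁺ + A⁻, Ka = [H⁺][A⁻]/[HA] = [H⁺]² / ([HA]₀ − [H⁺]) = (5.012e-03)² / (0.127 − 5.012e-03) = 2.06e-04.

K_a = 2.06e-04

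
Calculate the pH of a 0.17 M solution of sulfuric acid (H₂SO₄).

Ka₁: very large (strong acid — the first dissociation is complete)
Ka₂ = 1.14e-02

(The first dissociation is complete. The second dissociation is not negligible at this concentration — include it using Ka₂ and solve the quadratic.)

First dissociation is complete: [H⁺]₀ = [HSO₄⁻]₀ = C = 0.17 M. Second dissociation HSO₄⁻ ⇌ H⁺ + SO₄²⁻: let x = [SO₄²⁻]. Ka₂ = (C + x)·x / (C − x) = 1.14e-02 → x² + (C + Ka₂)·x − Ka₂·C = 0 → x² + 0.18140·x − 1.938e-03 = 0. x = (−0.18140 + √(0.18140² + 4 × 1.938e-03)) / 2 = 1.0119e-02 M. [H⁺] = C + x = 0.17 + 1.0119e-02 = 1.8012e-01 M. pH = -log(1.8012e-01) = 0.74.

pH = 0.74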